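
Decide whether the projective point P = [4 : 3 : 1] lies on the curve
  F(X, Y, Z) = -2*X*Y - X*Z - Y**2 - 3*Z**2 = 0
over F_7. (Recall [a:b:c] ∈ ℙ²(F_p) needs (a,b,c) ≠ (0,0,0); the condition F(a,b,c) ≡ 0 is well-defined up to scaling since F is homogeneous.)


F(4,3,1) ≡ 2 (mod 7); P is NOT on the curve.

Evaluate F(4, 3, 1) term-by-term (mod 7).
  -2*X*Y ↦ -2·4·3·1 = -24
  -X*Z ↦ -1·4·1·1 = -4
  -Y**2 ↦ -1·1·9·1 = -9
  -3*Z**2 ↦ -3·1·1·1 = -3
Sum: F(4, 3, 1) = (-24) + (-4) + (-9) + (-3) = -40.
Reducing mod 7: -40 ≡ 2 (mod 7).
Since F(a, b, c) ≡ 2 ≠ 0 (mod 7), P does NOT lie on the curve.


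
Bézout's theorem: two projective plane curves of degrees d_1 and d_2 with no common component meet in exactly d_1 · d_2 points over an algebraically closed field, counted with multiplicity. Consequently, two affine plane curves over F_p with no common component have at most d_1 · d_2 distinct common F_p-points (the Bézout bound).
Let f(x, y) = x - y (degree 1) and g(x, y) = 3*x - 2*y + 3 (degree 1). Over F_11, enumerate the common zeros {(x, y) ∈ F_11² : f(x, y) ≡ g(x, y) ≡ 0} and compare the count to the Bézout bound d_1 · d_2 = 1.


Common zeros: {(8, 8)}; count = 1; Bézout bound = 1.

deg(f) = 1, deg(g) = 1, so Bézout bound = 1.
Scan x ∈ F_11. For each x, list the y ∈ F_11 with f(x, y) ≡ 0 and those with g(x, y) ≡ 0 (mod 11); the common zeros in that column are the intersection.
  x = 0: f ≡ 0 at y ∈ {0}; g ≡ 0 at y ∈ {7}; common: ∅.
  x = 1: f ≡ 0 at y ∈ {1}; g ≡ 0 at y ∈ {3}; common: ∅.
  x = 2: f ≡ 0 at y ∈ {2}; g ≡ 0 at y ∈ {10}; common: ∅.
  x = 3: f ≡ 0 at y ∈ {3}; g ≡ 0 at y ∈ {6}; common: ∅.
  x = 4: f ≡ 0 at y ∈ {4}; g ≡ 0 at y ∈ {2}; common: ∅.
  x = 5: f ≡ 0 at y ∈ {5}; g ≡ 0 at y ∈ {9}; common: ∅.
  x = 6: f ≡ 0 at y ∈ {6}; g ≡ 0 at y ∈ {5}; common: ∅.
  x = 7: f ≡ 0 at y ∈ {7}; g ≡ 0 at y ∈ {1}; common: ∅.
  x = 8: f ≡ 0 at y ∈ {8}; g ≡ 0 at y ∈ {8}; common: {8}.
  x = 9: f ≡ 0 at y ∈ {9}; g ≡ 0 at y ∈ {4}; common: ∅.
  x = 10: f ≡ 0 at y ∈ {10}; g ≡ 0 at y ∈ {0}; common: ∅.
Collecting: common zeros = {(8, 8)}, so the count is 1.
Comparison with the Bézout bound: 1 ≤ 1 = deg(f)·deg(g), as expected for curves with no common component (the bound is attained).


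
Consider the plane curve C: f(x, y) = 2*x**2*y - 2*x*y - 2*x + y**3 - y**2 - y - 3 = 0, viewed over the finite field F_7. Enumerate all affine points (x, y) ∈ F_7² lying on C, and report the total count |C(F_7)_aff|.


Affine F_7-points: {(2, 0), (3, 3)}; count = 2.

For each of the 49 pairs (x, y) ∈ F_7², evaluate f(x, y) mod 7. Record the zeros.
  x = 0: [0↦4, 1↦3, 2↦6, 3↦5, 4↦6, 5↦1, 6↦3]  zeros at y ∈ ∅
  x = 1: [0↦2, 1↦1, 2↦4, 3↦3, 4↦4, 5↦6, 6↦1]  zeros at y ∈ ∅
  x = 2: [0↦0, 1↦3, 2↦3, 3↦6, 4↦4, 5↦3, 6↦2]  zeros at y ∈ {0}
  x = 3: [0↦5, 1↦2, 2↦3, 3↦0, 4↦6, 5↦6, 6↦6]  zeros at y ∈ {3}
  x = 4: [0↦3, 1↦5, 2↦4, 3↦6, 4↦3, 5↦1, 6↦6]  zeros at y ∈ ∅
  x = 5: [0↦1, 1↦5, 2↦6, 3↦3, 4↦2, 5↦2, 6↦2]  zeros at y ∈ ∅
  x = 6: [0↦6, 1↦2, 2↦2, 3↦5, 4↦3, 5↦2, 6↦1]  zeros at y ∈ ∅
Collecting zeros: affine points = {(2, 0), (3, 3)}.
Total count |C(F_7)_aff| = 2.


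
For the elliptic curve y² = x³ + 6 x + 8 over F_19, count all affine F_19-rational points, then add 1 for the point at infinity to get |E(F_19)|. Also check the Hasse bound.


Affine points = {(2, 3), (2, 16), (4, 1), (4, 18), (5, 7), (5, 12), (8, 6), (8, 13), (10, 2), (10, 17), (14, 9), (14, 10), (16, 1), (16, 18), (17, 8), (17, 11), (18, 1), (18, 18)}; affine count = 18; |E(F_19)| = 19.

Discriminant check: Δ ∝ 4a³ + 27b² = 4·6³ + 27·8² = 4·216 + 27·64 ≡ 8 (mod 19). Nonzero ⇒ E is nonsingular.
For each x ∈ F_19, compute rhs = x³ + 6·x + 8 mod 19, then count y ∈ F_19 with y² ≡ rhs.
  x = 0: rhs = 8, matching y values: none (0 points).
  x = 1: rhs = 15, matching y values: none (0 points).
  x = 2: rhs = 9, matching y values: 3, 16 (2 points).
  x = 3: rhs = 15, matching y values: none (0 points).
  x = 4: rhs = 1, matching y values: 1, 18 (2 points).
  x = 5: rhs = 11, matching y values: 7, 12 (2 points).
  x = 6: rhs = 13, matching y values: none (0 points).
  x = 7: rhs = 13, matching y values: none (0 points).
  x = 8: rhs = 17, matching y values: 6, 13 (2 points).
  x = 9: rhs = 12, matching y values: none (0 points).
  x = 10: rhs = 4, matching y values: 2, 17 (2 points).
  x = 11: rhs = 18, matching y values: none (0 points).
  x = 12: rhs = 3, matching y values: none (0 points).
  x = 13: rhs = 3, matching y values: none (0 points).
  x = 14: rhs = 5, matching y values: 9, 10 (2 points).
  x = 15: rhs = 15, matching y values: none (0 points).
  x = 16: rhs = 1, matching y values: 1, 18 (2 points).
  x = 17: rhs = 7, matching y values: 8, 11 (2 points).
  x = 18: rhs = 1, matching y values: 1, 18 (2 points).
Total affine count: 18.
Full point count |E(F_19)| = 18 + 1 = 19.
Hasse bound: |19 − (19+1)| = |-1| = 1 ≤ 2√19 ≈ 8.7178 ✓.


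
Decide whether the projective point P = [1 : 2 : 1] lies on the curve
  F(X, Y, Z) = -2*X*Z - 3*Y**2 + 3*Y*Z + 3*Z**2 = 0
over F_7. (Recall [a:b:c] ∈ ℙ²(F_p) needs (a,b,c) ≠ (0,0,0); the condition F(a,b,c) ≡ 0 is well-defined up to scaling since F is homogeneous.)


F(1,2,1) ≡ 2 (mod 7); P is NOT on the curve.

Evaluate F(1, 2, 1) term-by-term (mod 7).
  -2*X*Z ↦ -2·1·1·1 = -2
  -3*Y**2 ↦ -3·1·4·1 = -12
  3*Y*Z ↦ 3·1·2·1 = 6
  3*Z**2 ↦ 3·1·1·1 = 3
Sum: F(1, 2, 1) = (-2) + (-12) + (6) + (3) = -5.
Reducing mod 7: -5 ≡ 2 (mod 7).
Since F(a, b, c) ≡ 2 ≠ 0 (mod 7), P does NOT lie on the curve.


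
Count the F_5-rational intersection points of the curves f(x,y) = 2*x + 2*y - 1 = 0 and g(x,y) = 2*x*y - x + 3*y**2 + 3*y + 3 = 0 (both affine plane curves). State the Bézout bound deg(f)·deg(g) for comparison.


Common zeros: {(3, 0)}; count = 1; Bézout bound = 2.

deg(f) = 1, deg(g) = 2, so Bézout bound = 2.
Scan x ∈ F_5. For each x, list the y ∈ F_5 with f(x, y) ≡ 0 and those with g(x, y) ≡ 0 (mod 5); the common zeros in that column are the intersection.
  x = 0: f ≡ 0 at y ∈ {3}; g ≡ 0 at y ∈ ∅; common: ∅.
  x = 1: f ≡ 0 at y ∈ {2}; g ≡ 0 at y ∈ {1, 4}; common: ∅.
  x = 2: f ≡ 0 at y ∈ {1}; g ≡ 0 at y ∈ ∅; common: ∅.
  x = 3: f ≡ 0 at y ∈ {0}; g ≡ 0 at y ∈ {0, 2}; common: {0}.
  x = 4: f ≡ 0 at y ∈ {4}; g ≡ 0 at y ∈ ∅; common: ∅.
Collecting: common zeros = {(3, 0)}, so the count is 1.
Comparison with the Bézout bound: 1 ≤ 2 = deg(f)·deg(g), as expected for curves with no common component (the affine F_5-count falls short of the bound because intersections may lie at infinity, over extension fields, or carry multiplicity).


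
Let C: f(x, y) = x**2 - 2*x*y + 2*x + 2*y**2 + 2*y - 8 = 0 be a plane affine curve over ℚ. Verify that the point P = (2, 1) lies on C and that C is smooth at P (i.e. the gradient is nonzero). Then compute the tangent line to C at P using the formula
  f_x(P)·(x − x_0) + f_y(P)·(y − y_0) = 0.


Tangent line at P: 4*x + 2*y - 10 = 0.

Step 1: f(2, 1) = 0, so P lies on C.
Step 2: partial derivatives
  f_x(x, y) = 2*x - 2*y + 2, f_y(x, y) = -2*x + 4*y + 2.
  f_x(P) = 4, f_y(P) = 2 (gradient nonzero, so P is smooth).
Step 3: tangent line at P: 4·(x − 2) + 2·(y − 1) = 0.
Expanding: 4*x + 2*y - 10 = 0.


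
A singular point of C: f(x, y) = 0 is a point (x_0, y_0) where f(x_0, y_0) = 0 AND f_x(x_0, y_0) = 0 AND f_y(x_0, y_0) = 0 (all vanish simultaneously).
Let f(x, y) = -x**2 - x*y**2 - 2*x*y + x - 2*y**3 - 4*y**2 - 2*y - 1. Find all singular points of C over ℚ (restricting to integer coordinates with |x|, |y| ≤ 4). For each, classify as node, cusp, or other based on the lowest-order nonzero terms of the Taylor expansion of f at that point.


Singular points: {(1, -1)}; classification: node.

Compute partial derivatives:
  f_x = -2*x - y**2 - 2*y + 1.
  f_y = -2*x*y - 2*x - 6*y**2 - 8*y - 2.
Scan x_0 ∈ {−4, ..., 4}. For each x_0, f_y(x_0, y) is a polynomial in y; find its integer roots y ∈ {−4, ..., 4}, then test f_x and f at those candidates.
  x = -4: f_y(-4, y) = 6 - 6*y**2; vanishes at y ∈ {-1, 1}. (-4, -1): f_x = 10 ≠ 0; (-4, 1): f_x = 6 ≠ 0.
  x = -3: f_y(-3, y) = -6*y**2 - 2*y + 4; vanishes at y ∈ {-1}. (-3, -1): f_x = 8 ≠ 0.
  x = -2: f_y(-2, y) = -6*y**2 - 4*y + 2; vanishes at y ∈ {-1}. (-2, -1): f_x = 6 ≠ 0.
  x = -1: f_y(-1, y) = -6*y**2 - 6*y; vanishes at y ∈ {-1, 0}. (-1, -1): f_x = 4 ≠ 0; (-1, 0): f_x = 3 ≠ 0.
  x = 0: f_y(0, y) = -6*y**2 - 8*y - 2; vanishes at y ∈ {-1}. (0, -1): f_x = 2 ≠ 0.
  x = 1: f_y(1, y) = -6*y**2 - 10*y - 4; vanishes at y ∈ {-1}. (1, -1): f_x = 0, f = 0 — SINGULAR.
  x = 2: f_y(2, y) = -6*y**2 - 12*y - 6; vanishes at y ∈ {-1}. (2, -1): f_x = -2 ≠ 0.
  x = 3: f_y(3, y) = -6*y**2 - 14*y - 8; vanishes at y ∈ {-1}. (3, -1): f_x = -4 ≠ 0.
  x = 4: f_y(4, y) = -6*y**2 - 16*y - 10; vanishes at y ∈ {-1}. (4, -1): f_x = -6 ≠ 0.
Only singular point on the grid: (1, -1).
Classify: substitute x = 1 + u, y = -1 + v and expand: f = -u**2 - u*v**2 - 2*v**3 + v**2.
No constant or linear terms (consistent with a singular point). Quadratic part: -u**2 + v**2. Cubic part: -u*v**2 - 2*v**3.
The quadratic part v**2 - u**2 = (v − u)(v + u) splits into two distinct linear factors, so there are two distinct tangent lines y − -1 = ±(x − 1) — this is a node (ordinary double point).
Classification: node.


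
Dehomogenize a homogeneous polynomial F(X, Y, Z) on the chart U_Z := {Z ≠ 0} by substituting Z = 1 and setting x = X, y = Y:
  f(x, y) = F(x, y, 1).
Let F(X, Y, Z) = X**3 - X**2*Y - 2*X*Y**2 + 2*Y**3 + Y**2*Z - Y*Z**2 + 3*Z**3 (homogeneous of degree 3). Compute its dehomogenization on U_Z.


f(x, y) = x**3 - x**2*y - 2*x*y**2 + 2*y**3 + y**2 - y + 3

On U_Z we set Z = 1. Each monomial c·X^i·Y^j·Z^k in F becomes c·x^i·y^j·1^k = c·x^i·y^j.
Substituting Z = 1: F(X, Y, 1) = x**3 - x**2*y - 2*x*y**2 + 2*y**3 + y**2 - y + 3.
Note: deg(f) ≤ deg(F) = 3; strict inequality happens when F is divisible by Z (lost terms).


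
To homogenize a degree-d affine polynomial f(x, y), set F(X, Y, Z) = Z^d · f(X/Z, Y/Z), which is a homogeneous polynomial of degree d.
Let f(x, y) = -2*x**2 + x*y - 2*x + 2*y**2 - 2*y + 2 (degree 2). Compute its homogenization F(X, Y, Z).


F(X, Y, Z) = -2*X**2 + X*Y - 2*X*Z + 2*Y**2 - 2*Y*Z + 2*Z**2

deg(f) = 2.
Substitute x = X/Z, y = Y/Z into f, then multiply by Z^2.
  monomial -2·x^2·y^0 ↦ -2·X^2·Y^0·Z^0.
  monomial 1·x^1·y^1 ↦ 1·X^1·Y^1·Z^0.
  monomial -2·x^1·y^0 ↦ -2·X^1·Y^0·Z^1.
  monomial 2·x^0·y^2 ↦ 2·X^0·Y^2·Z^0.
  monomial -2·x^0·y^1 ↦ -2·X^0·Y^1·Z^1.
  monomial 2·x^0·y^0 ↦ 2·X^0·Y^0·Z^2.
Collecting: F(X, Y, Z) = -2*X**2 + X*Y - 2*X*Z + 2*Y**2 - 2*Y*Z + 2*Z**2.


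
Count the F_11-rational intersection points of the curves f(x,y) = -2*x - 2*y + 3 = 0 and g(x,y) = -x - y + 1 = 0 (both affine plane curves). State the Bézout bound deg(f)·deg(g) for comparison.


Common zeros: ∅; count = 0; Bézout bound = 1.

deg(f) = 1, deg(g) = 1, so Bézout bound = 1.
Scan x ∈ F_11. For each x, list the y ∈ F_11 with f(x, y) ≡ 0 and those with g(x, y) ≡ 0 (mod 11); the common zeros in that column are the intersection.
  x = 0: f ≡ 0 at y ∈ {7}; g ≡ 0 at y ∈ {1}; common: ∅.
  x = 1: f ≡ 0 at y ∈ {6}; g ≡ 0 at y ∈ {0}; common: ∅.
  x = 2: f ≡ 0 at y ∈ {5}; g ≡ 0 at y ∈ {10}; common: ∅.
  x = 3: f ≡ 0 at y ∈ {4}; g ≡ 0 at y ∈ {9}; common: ∅.
  x = 4: f ≡ 0 at y ∈ {3}; g ≡ 0 at y ∈ {8}; common: ∅.
  x = 5: f ≡ 0 at y ∈ {2}; g ≡ 0 at y ∈ {7}; common: ∅.
  x = 6: f ≡ 0 at y ∈ {1}; g ≡ 0 at y ∈ {6}; common: ∅.
  x = 7: f ≡ 0 at y ∈ {0}; g ≡ 0 at y ∈ {5}; common: ∅.
  x = 8: f ≡ 0 at y ∈ {10}; g ≡ 0 at y ∈ {4}; common: ∅.
  x = 9: f ≡ 0 at y ∈ {9}; g ≡ 0 at y ∈ {3}; common: ∅.
  x = 10: f ≡ 0 at y ∈ {8}; g ≡ 0 at y ∈ {2}; common: ∅.
Collecting: common zeros = ∅, so the count is 0.
Comparison with the Bézout bound: 0 ≤ 1 = deg(f)·deg(g), as expected for curves with no common component (the affine F_11-count falls short of the bound because intersections may lie at infinity, over extension fields, or carry multiplicity).


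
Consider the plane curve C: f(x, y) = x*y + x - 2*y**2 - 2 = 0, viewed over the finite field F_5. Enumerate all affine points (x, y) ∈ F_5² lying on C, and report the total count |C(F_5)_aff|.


Affine F_5-points: {(0, 2), (0, 3), (2, 0), (2, 1)}; count = 4.

For each of the 25 pairs (x, y) ∈ F_5², evaluate f(x, y) mod 5. Record the zeros.
  x = 0: [0↦3, 1↦1, 2↦0, 3↦0, 4↦1]  zeros at y ∈ {2, 3}
  x = 1: [0↦4, 1↦3, 2↦3, 3↦4, 4↦1]  zeros at y ∈ ∅
  x = 2: [0↦0, 1↦0, 2↦1, 3↦3, 4↦1]  zeros at y ∈ {0, 1}
  x = 3: [0↦1, 1↦2, 2↦4, 3↦2, 4↦1]  zeros at y ∈ ∅
  x = 4: [0↦2, 1↦4, 2↦2, 3↦1, 4↦1]  zeros at y ∈ ∅
Collecting zeros: affine points = {(0, 2), (0, 3), (2, 0), (2, 1)}.
Total count |C(F_5)_aff| = 4.


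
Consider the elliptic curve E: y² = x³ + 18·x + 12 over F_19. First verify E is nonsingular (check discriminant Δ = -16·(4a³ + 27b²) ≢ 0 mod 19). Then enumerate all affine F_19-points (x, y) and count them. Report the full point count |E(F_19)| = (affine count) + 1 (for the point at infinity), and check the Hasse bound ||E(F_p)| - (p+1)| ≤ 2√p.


Affine points = {(3, 6), (3, 13), (7, 5), (7, 14), (13, 7), (13, 12), (14, 5), (14, 14), (15, 3), (15, 16), (16, 8), (16, 11), (17, 5), (17, 14)}; affine count = 14; |E(F_19)| = 15.

Discriminant check: Δ ∝ 4a³ + 27b² = 4·18³ + 27·12² = 4·5832 + 27·144 ≡ 8 (mod 19). Nonzero ⇒ E is nonsingular.
For each x ∈ F_19, compute rhs = x³ + 18·x + 12 mod 19, then count y ∈ F_19 with y² ≡ rhs.
  x = 0: rhs = 12, matching y values: none (0 points).
  x = 1: rhs = 12, matching y values: none (0 points).
  x = 2: rhs = 18, matching y values: none (0 points).
  x = 3: rhs = 17, matching y values: 6, 13 (2 points).
  x = 4: rhs = 15, matching y values: none (0 points).
  x = 5: rhs = 18, matching y values: none (0 points).
  x = 6: rhs = 13, matching y values: none (0 points).
  x = 7: rhs = 6, matching y values: 5, 14 (2 points).
  x = 8: rhs = 3, matching y values: none (0 points).
  x = 9: rhs = 10, matching y values: none (0 points).
  x = 10: rhs = 14, matching y values: none (0 points).
  x = 11: rhs = 2, matching y values: none (0 points).
  x = 12: rhs = 18, matching y values: none (0 points).
  x = 13: rhs = 11, matching y values: 7, 12 (2 points).
  x = 14: rhs = 6, matching y values: 5, 14 (2 points).
  x = 15: rhs = 9, matching y values: 3, 16 (2 points).
  x = 16: rhs = 7, matching y values: 8, 11 (2 points).
  x = 17: rhs = 6, matching y values: 5, 14 (2 points).
  x = 18: rhs = 12, matching y values: none (0 points).
Total affine count: 14.
Full point count |E(F_19)| = 14 + 1 = 15.
Hasse bound: |15 − (19+1)| = |-5| = 5 ≤ 2√19 ≈ 8.7178 ✓.


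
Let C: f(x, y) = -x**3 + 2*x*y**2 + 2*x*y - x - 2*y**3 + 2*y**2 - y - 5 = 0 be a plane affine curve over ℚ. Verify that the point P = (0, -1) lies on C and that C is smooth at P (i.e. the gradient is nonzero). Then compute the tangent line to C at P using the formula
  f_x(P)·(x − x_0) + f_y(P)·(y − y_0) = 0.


Tangent line at P: -x - 11*y - 11 = 0.

Step 1: f(0, -1) = 0, so P lies on C.
Step 2: partial derivatives
  f_x(x, y) = -3*x**2 + 2*y**2 + 2*y - 1, f_y(x, y) = 4*x*y + 2*x - 6*y**2 + 4*y - 1.
  f_x(P) = -1, f_y(P) = -11 (gradient nonzero, so P is smooth).
Step 3: tangent line at P: -1·(x − 0) + -11·(y − -1) = 0.
Expanding: -x - 11*y - 11 = 0.


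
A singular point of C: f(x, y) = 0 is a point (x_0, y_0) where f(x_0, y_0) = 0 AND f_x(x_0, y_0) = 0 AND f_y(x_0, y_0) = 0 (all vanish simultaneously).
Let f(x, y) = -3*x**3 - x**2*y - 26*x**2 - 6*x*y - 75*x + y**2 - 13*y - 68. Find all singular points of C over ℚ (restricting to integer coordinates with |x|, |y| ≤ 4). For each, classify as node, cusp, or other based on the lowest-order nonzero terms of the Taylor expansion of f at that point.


Singular points: {(-3, 2)}; classification: node.

Compute partial derivatives:
  f_x = -9*x**2 - 2*x*y - 52*x - 6*y - 75.
  f_y = -x**2 - 6*x + 2*y - 13.
Scan x_0 ∈ {−4, ..., 4}. For each x_0, f_y(x_0, y) is a polynomial in y; find its integer roots y ∈ {−4, ..., 4}, then test f_x and f at those candidates.
  x = -4: f_y(-4, y) = 2*y - 5; no integer root y with |y| ≤ 4.
  x = -3: f_y(-3, y) = 2*y - 4; vanishes at y ∈ {2}. (-3, 2): f_x = 0, f = 0 — SINGULAR.
  x = -2: f_y(-2, y) = 2*y - 5; no integer root y with |y| ≤ 4.
  x = -1: f_y(-1, y) = 2*y - 8; vanishes at y ∈ {4}. (-1, 4): f_x = -48 ≠ 0.
  x = 0: f_y(0, y) = 2*y - 13; no integer root y with |y| ≤ 4.
  x = 1: f_y(1, y) = 2*y - 20; no integer root y with |y| ≤ 4.
  x = 2: f_y(2, y) = 2*y - 29; no integer root y with |y| ≤ 4.
  x = 3: f_y(3, y) = 2*y - 40; no integer root y with |y| ≤ 4.
  x = 4: f_y(4, y) = 2*y - 53; no integer root y with |y| ≤ 4.
Only singular point on the grid: (-3, 2).
Classify: substitute x = -3 + u, y = 2 + v and expand: f = -3*u**3 - u**2*v - u**2 + v**2.
No constant or linear terms (consistent with a singular point). Quadratic part: -u**2 + v**2. Cubic part: -3*u**3 - u**2*v.
The quadratic part v**2 - u**2 = (v − u)(v + u) splits into two distinct linear factors, so there are two distinct tangent lines y − 2 = ±(x − -3) — this is a node (ordinary double point).
Classification: node.


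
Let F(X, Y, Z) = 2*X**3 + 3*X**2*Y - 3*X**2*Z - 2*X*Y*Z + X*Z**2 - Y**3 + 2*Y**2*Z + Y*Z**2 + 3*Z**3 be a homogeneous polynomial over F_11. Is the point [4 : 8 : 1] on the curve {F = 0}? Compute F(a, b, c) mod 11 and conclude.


F(4,8,1) ≡ 9 (mod 11); P is NOT on the curve.

Evaluate F(4, 8, 1) term-by-term (mod 11).
  2*X**3 ↦ 2·64·1·1 = 128
  3*X**2*Y ↦ 3·16·8·1 = 384
  -3*X**2*Z ↦ -3·16·1·1 = -48
  -2*X*Y*Z ↦ -2·4·8·1 = -64
  X*Z**2 ↦ 1·4·1·1 = 4
  -Y**3 ↦ -1·1·512·1 = -512
  2*Y**2*Z ↦ 2·1·64·1 = 128
  Y*Z**2 ↦ 1·1·8·1 = 8
  3*Z**3 ↦ 3·1·1·1 = 3
Sum: F(4, 8, 1) = (128) + (384) + (-48) + (-64) + (4) + (-512) + (128) + (8) + (3) = 31.
Reducing mod 11: 31 ≡ 9 (mod 11).
Since F(a, b, c) ≡ 9 ≠ 0 (mod 11), P does NOT lie on the curve.


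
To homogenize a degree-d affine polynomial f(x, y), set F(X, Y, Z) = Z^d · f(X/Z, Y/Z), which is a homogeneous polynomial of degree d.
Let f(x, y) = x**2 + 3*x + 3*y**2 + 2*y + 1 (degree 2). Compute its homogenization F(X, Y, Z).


F(X, Y, Z) = X**2 + 3*X*Z + 3*Y**2 + 2*Y*Z + Z**2

deg(f) = 2.
Substitute x = X/Z, y = Y/Z into f, then multiply by Z^2.
  monomial 1·x^2·y^0 ↦ 1·X^2·Y^0·Z^0.
  monomial 3·x^1·y^0 ↦ 3·X^1·Y^0·Z^1.
  monomial 3·x^0·y^2 ↦ 3·X^0·Y^2·Z^0.
  monomial 2·x^0·y^1 ↦ 2·X^0·Y^1·Z^1.
  monomial 1·x^0·y^0 ↦ 1·X^0·Y^0·Z^2.
Collecting: F(X, Y, Z) = X**2 + 3*X*Z + 3*Y**2 + 2*Y*Z + Z**2.


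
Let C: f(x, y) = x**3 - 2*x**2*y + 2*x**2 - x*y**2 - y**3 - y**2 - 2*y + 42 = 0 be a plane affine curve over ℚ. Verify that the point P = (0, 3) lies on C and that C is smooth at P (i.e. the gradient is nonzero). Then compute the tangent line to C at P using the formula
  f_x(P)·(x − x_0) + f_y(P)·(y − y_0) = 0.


Tangent line at P: -9*x - 35*y + 105 = 0.

Step 1: f(0, 3) = 0, so P lies on C.
Step 2: partial derivatives
  f_x(x, y) = 3*x**2 - 4*x*y + 4*x - y**2, f_y(x, y) = -2*x**2 - 2*x*y - 3*y**2 - 2*y - 2.
  f_x(P) = -9, f_y(P) = -35 (gradient nonzero, so P is smooth).
Step 3: tangent line at P: -9·(x − 0) + -35·(y − 3) = 0.
Expanding: -9*x - 35*y + 105 = 0.


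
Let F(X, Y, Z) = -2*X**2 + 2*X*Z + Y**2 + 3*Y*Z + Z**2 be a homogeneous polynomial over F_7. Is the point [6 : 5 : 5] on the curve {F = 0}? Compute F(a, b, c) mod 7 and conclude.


F(6,5,5) ≡ 1 (mod 7); P is NOT on the curve.

Evaluate F(6, 5, 5) term-by-term (mod 7).
  -2*X**2 ↦ -2·36·1·1 = -72
  2*X*Z ↦ 2·6·1·5 = 60
  Y**2 ↦ 1·1·25·1 = 25
  3*Y*Z ↦ 3·1·5·5 = 75
  Z**2 ↦ 1·1·1·25 = 25
Sum: F(6, 5, 5) = (-72) + (60) + (25) + (75) + (25) = 113.
Reducing mod 7: 113 ≡ 1 (mod 7).
Since F(a, b, c) ≡ 1 ≠ 0 (mod 7), P does NOT lie on the curve.


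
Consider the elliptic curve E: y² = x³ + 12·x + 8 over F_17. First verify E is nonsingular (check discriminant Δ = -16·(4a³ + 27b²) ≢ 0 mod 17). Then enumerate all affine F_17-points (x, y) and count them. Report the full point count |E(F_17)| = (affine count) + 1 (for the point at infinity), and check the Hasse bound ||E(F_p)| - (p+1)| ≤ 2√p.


Affine points = {(0, 5), (0, 12), (1, 2), (1, 15), (4, 1), (4, 16), (8, 2), (8, 15), (11, 3), (11, 14), (13, 7), (13, 10), (14, 8), (14, 9)}; affine count = 14; |E(F_17)| = 15.

Discriminant check: Δ ∝ 4a³ + 27b² = 4·12³ + 27·8² = 4·1728 + 27·64 ≡ 4 (mod 17). Nonzero ⇒ E is nonsingular.
For each x ∈ F_17, compute rhs = x³ + 12·x + 8 mod 17, then count y ∈ F_17 with y² ≡ rhs.
  x = 0: rhs = 8, matching y values: 5, 12 (2 points).
  x = 1: rhs = 4, matching y values: 2, 15 (2 points).
  x = 2: rhs = 6, matching y values: none (0 points).
  x = 3: rhs = 3, matching y values: none (0 points).
  x = 4: rhs = 1, matching y values: 1, 16 (2 points).
  x = 5: rhs = 6, matching y values: none (0 points).
  x = 6: rhs = 7, matching y values: none (0 points).
  x = 7: rhs = 10, matching y values: none (0 points).
  x = 8: rhs = 4, matching y values: 2, 15 (2 points).
  x = 9: rhs = 12, matching y values: none (0 points).
  x = 10: rhs = 6, matching y values: none (0 points).
  x = 11: rhs = 9, matching y values: 3, 14 (2 points).
  x = 12: rhs = 10, matching y values: none (0 points).
  x = 13: rhs = 15, matching y values: 7, 10 (2 points).
  x = 14: rhs = 13, matching y values: 8, 9 (2 points).
  x = 15: rhs = 10, matching y values: none (0 points).
  x = 16: rhs = 12, matching y values: none (0 points).
Total affine count: 14.
Full point count |E(F_17)| = 14 + 1 = 15.
Hasse bound: |15 − (17+1)| = |-3| = 3 ≤ 2√17 ≈ 8.2462 ✓.


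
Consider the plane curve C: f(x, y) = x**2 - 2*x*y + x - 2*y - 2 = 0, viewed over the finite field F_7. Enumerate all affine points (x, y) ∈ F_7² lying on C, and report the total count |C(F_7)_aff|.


Affine F_7-points: {(0, 6), (1, 0), (2, 3), (3, 3), (4, 6), (5, 0)}; count = 6.

For each of the 49 pairs (x, y) ∈ F_7², evaluate f(x, y) mod 7. Record the zeros.
  x = 0: [0↦5, 1↦3, 2↦1, 3↦6, 4↦4, 5↦2, 6↦0]  zeros at y ∈ {6}
  x = 1: [0↦0, 1↦3, 2↦6, 3↦2, 4↦5, 5↦1, 6↦4]  zeros at y ∈ {0}
  x = 2: [0↦4, 1↦5, 2↦6, 3↦0, 4↦1, 5↦2, 6↦3]  zeros at y ∈ {3}
  x = 3: [0↦3, 1↦2, 2↦1, 3↦0, 4↦6, 5↦5, 6↦4]  zeros at y ∈ {3}
  x = 4: [0↦4, 1↦1, 2↦5, 3↦2, 4↦6, 5↦3, 6↦0]  zeros at y ∈ {6}
  x = 5: [0↦0, 1↦2, 2↦4, 3↦6, 4↦1, 5↦3, 6↦5]  zeros at y ∈ {0}
  x = 6: [0↦5, 1↦5, 2↦5, 3↦5, 4↦5, 5↦5, 6↦5]  zeros at y ∈ ∅
Collecting zeros: affine points = {(0, 6), (1, 0), (2, 3), (3, 3), (4, 6), (5, 0)}.
Total count |C(F_7)_aff| = 6.


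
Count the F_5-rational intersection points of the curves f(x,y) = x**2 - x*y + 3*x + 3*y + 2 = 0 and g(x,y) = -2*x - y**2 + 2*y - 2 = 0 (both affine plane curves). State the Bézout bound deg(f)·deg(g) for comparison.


Common zeros: {(4, 0)}; count = 1; Bézout bound = 4.

deg(f) = 2, deg(g) = 2, so Bézout bound = 4.
Scan x ∈ F_5. For each x, list the y ∈ F_5 with f(x, y) ≡ 0 and those with g(x, y) ≡ 0 (mod 5); the common zeros in that column are the intersection.
  x = 0: f ≡ 0 at y ∈ {1}; g ≡ 0 at y ∈ {3, 4}; common: ∅.
  x = 1: f ≡ 0 at y ∈ {2}; g ≡ 0 at y ∈ ∅; common: ∅.
  x = 2: f ≡ 0 at y ∈ {3}; g ≡ 0 at y ∈ {1}; common: ∅.
  x = 3: f ≡ 0 at y ∈ {0, 1, 2, 3, 4}; g ≡ 0 at y ∈ ∅; common: ∅.
  x = 4: f ≡ 0 at y ∈ {0}; g ≡ 0 at y ∈ {0, 2}; common: {0}.
Collecting: common zeros = {(4, 0)}, so the count is 1.
Comparison with the Bézout bound: 1 ≤ 4 = deg(f)·deg(g), as expected for curves with no common component (the affine F_5-count falls short of the bound because intersections may lie at infinity, over extension fields, or carry multiplicity).


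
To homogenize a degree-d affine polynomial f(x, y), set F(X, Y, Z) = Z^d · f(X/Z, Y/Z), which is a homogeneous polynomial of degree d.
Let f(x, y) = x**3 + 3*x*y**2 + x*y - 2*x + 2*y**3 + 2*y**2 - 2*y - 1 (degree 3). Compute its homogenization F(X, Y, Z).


F(X, Y, Z) = X**3 + 3*X*Y**2 + X*Y*Z - 2*X*Z**2 + 2*Y**3 + 2*Y**2*Z - 2*Y*Z**2 - Z**3

deg(f) = 3.
Substitute x = X/Z, y = Y/Z into f, then multiply by Z^3.
  monomial 1·x^3·y^0 ↦ 1·X^3·Y^0·Z^0.
  monomial 3·x^1·y^2 ↦ 3·X^1·Y^2·Z^0.
  monomial 1·x^1·y^1 ↦ 1·X^1·Y^1·Z^1.
  monomial -2·x^1·y^0 ↦ -2·X^1·Y^0·Z^2.
  monomial 2·x^0·y^3 ↦ 2·X^0·Y^3·Z^0.
  monomial 2·x^0·y^2 ↦ 2·X^0·Y^2·Z^1.
  monomial -2·x^0·y^1 ↦ -2·X^0·Y^1·Z^2.
  monomial -1·x^0·y^0 ↦ -1·X^0·Y^0·Z^3.
Collecting: F(X, Y, Z) = X**3 + 3*X*Y**2 + X*Y*Z - 2*X*Z**2 + 2*Y**3 + 2*Y**2*Z - 2*Y*Z**2 - Z**3.


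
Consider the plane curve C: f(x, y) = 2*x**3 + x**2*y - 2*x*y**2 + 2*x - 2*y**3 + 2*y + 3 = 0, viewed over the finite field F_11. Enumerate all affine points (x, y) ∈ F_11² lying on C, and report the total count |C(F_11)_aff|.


Affine F_11-points: {(1, 2), (2, 5), (2, 6), (2, 9), (3, 1), (3, 9), (4, 6), (6, 7), (7, 9), (9, 8), (10, 10)}; count = 11.

For each of the 121 pairs (x, y) ∈ F_11², evaluate f(x, y) mod 11. Record the zeros.
  x = 0: [0↦3, 1↦3, 2↦2, 3↦10, 4↦4, 5↦5, 6↦1, 7↦2, 8↦7, 9↦4, 10↦3]  zeros at y ∈ ∅
  x = 1: [0↦7, 1↦6, 2↦0, 3↦10, 4↦2, 5↦8, 6↦5, 7↦3, 8↦1, 9↦9, 10↦4]  zeros at y ∈ {2}
  x = 2: [0↦1, 1↦1, 2↦3, 3↦6, 4↦9, 5↦0, 6↦0, 7↦8, 8↦1, 9↦0, 10↦4]  zeros at y ∈ {5, 6, 9}
  x = 3: [0↦8, 1↦0, 2↦1, 3↦10, 4↦4, 5↦4, 6↦9, 7↦7, 8↦8, 9↦0, 10↦4]  zeros at y ∈ {1, 9}
  x = 4: [0↦7, 1↦4, 2↦6, 3↦1, 4↦10, 5↦10, 6↦0, 7↦1, 8↦1, 9↦10, 10↦5]  zeros at y ∈ {6}
  x = 5: [0↦10, 1↦3, 2↦8, 3↦2, 4↦6, 5↦8, 6↦7, 7↦2, 8↦3, 9↦9, 10↦8]  zeros at y ∈ ∅
  x = 6: [0↦7, 1↦9, 2↦8, 3↦3, 4↦4, 5↦10, 6↦9, 7↦0, 8↦4, 9↦9, 10↦3]  zeros at y ∈ {7}
  x = 7: [0↦10, 1↦1, 2↦7, 3↦5, 4↦5, 5↦6, 6↦7, 7↦7, 8↦5, 9↦0, 10↦2]  zeros at y ∈ {9}
  x = 8: [0↦9, 1↦2, 2↦6, 3↦9, 4↦10, 5↦8, 6↦2, 7↦2, 8↦7, 9↦5, 10↦6]  zeros at y ∈ ∅
  x = 9: [0↦5, 1↦2, 2↦6, 3↦5, 4↦9, 5↦6, 6↦6, 7↦8, 8↦0, 9↦3, 10↦5]  zeros at y ∈ {8}
  x = 10: [0↦10, 1↦2, 2↦8, 3↦5, 4↦3, 5↦1, 6↦9, 7↦4, 8↦7, 9↦6, 10↦0]  zeros at y ∈ {10}
Collecting zeros: affine points = {(1, 2), (2, 5), (2, 6), (2, 9), (3, 1), (3, 9), (4, 6), (6, 7), (7, 9), (9, 8), (10, 10)}.
Total count |C(F_11)_aff| = 11.


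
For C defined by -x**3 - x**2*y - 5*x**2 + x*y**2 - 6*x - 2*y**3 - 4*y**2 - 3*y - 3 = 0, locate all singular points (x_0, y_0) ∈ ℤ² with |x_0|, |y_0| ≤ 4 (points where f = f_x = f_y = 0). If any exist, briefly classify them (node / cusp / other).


Singular points: {(-1, -1)}; classification: node.

Compute partial derivatives:
  f_x = -3*x**2 - 2*x*y - 10*x + y**2 - 6.
  f_y = -x**2 + 2*x*y - 6*y**2 - 8*y - 3.
Scan x_0 ∈ {−4, ..., 4}. For each x_0, f_y(x_0, y) is a polynomial in y; find its integer roots y ∈ {−4, ..., 4}, then test f_x and f at those candidates.
  x = -4: f_y(-4, y) = -6*y**2 - 16*y - 19; no integer root y with |y| ≤ 4.
  x = -3: f_y(-3, y) = -6*y**2 - 14*y - 12; no integer root y with |y| ≤ 4.
  x = -2: f_y(-2, y) = -6*y**2 - 12*y - 7; no integer root y with |y| ≤ 4.
  x = -1: f_y(-1, y) = -6*y**2 - 10*y - 4; vanishes at y ∈ {-1}. (-1, -1): f_x = 0, f = 0 — SINGULAR.
  x = 0: f_y(0, y) = -6*y**2 - 8*y - 3; no integer root y with |y| ≤ 4.
  x = 1: f_y(1, y) = -6*y**2 - 6*y - 4; no integer root y with |y| ≤ 4.
  x = 2: f_y(2, y) = -6*y**2 - 4*y - 7; no integer root y with |y| ≤ 4.
  x = 3: f_y(3, y) = -6*y**2 - 2*y - 12; no integer root y with |y| ≤ 4.
  x = 4: f_y(4, y) = -6*y**2 - 19; no integer root y with |y| ≤ 4.
Only singular point on the grid: (-1, -1).
Classify: substitute x = -1 + u, y = -1 + v and expand: f = -u**3 - u**2*v - u**2 + u*v**2 - 2*v**3 + v**2.
No constant or linear terms (consistent with a singular point). Quadratic part: -u**2 + v**2. Cubic part: -u**3 - u**2*v + u*v**2 - 2*v**3.
The quadratic part v**2 - u**2 = (v − u)(v + u) splits into two distinct linear factors, so there are two distinct tangent lines y − -1 = ±(x − -1) — this is a node (ordinary double point).
Classification: node.


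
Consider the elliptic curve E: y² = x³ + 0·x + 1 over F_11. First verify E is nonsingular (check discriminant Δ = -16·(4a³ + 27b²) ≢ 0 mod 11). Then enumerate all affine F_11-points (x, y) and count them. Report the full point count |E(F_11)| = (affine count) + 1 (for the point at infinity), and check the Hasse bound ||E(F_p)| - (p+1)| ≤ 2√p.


Affine points = {(0, 1), (0, 10), (2, 3), (2, 8), (5, 4), (5, 7), (7, 5), (7, 6), (9, 2), (9, 9), (10, 0)}; affine count = 11; |E(F_11)| = 12.

Discriminant check: Δ ∝ 4a³ + 27b² = 4·0³ + 27·1² = 4·0 + 27·1 ≡ 5 (mod 11). Nonzero ⇒ E is nonsingular.
For each x ∈ F_11, compute rhs = x³ + 0·x + 1 mod 11, then count y ∈ F_11 with y² ≡ rhs.
  x = 0: rhs = 1, matching y values: 1, 10 (2 points).
  x = 1: rhs = 2, matching y values: none (0 points).
  x = 2: rhs = 9, matching y values: 3, 8 (2 points).
  x = 3: rhs = 6, matching y values: none (0 points).
  x = 4: rhs = 10, matching y values: none (0 points).
  x = 5: rhs = 5, matching y values: 4, 7 (2 points).
  x = 6: rhs = 8, matching y values: none (0 points).
  x = 7: rhs = 3, matching y values: 5, 6 (2 points).
  x = 8: rhs = 7, matching y values: none (0 points).
  x = 9: rhs = 4, matching y values: 2, 9 (2 points).
  x = 10: rhs = 0, matching y values: 0 (1 points).
Total affine count: 11.
Full point count |E(F_11)| = 11 + 1 = 12.
Hasse bound: |12 − (11+1)| = |0| = 0 ≤ 2√11 ≈ 6.6332 ✓.


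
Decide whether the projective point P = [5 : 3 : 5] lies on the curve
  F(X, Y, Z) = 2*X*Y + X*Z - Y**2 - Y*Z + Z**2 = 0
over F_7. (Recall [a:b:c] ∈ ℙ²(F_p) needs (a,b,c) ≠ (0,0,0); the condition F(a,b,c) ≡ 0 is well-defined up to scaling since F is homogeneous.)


F(5,3,5) ≡ 0 (mod 7); P is on the curve.

Evaluate F(5, 3, 5) term-by-term (mod 7).
  2*X*Y ↦ 2·5·3·1 = 30
  X*Z ↦ 1·5·1·5 = 25
  -Y**2 ↦ -1·1·9·1 = -9
  -Y*Z ↦ -1·1·3·5 = -15
  Z**2 ↦ 1·1·1·25 = 25
Sum: F(5, 3, 5) = (30) + (25) + (-9) + (-15) + (25) = 56.
Reducing mod 7: 56 ≡ 0 (mod 7).
Since F(a, b, c) ≡ 0 (mod 7), P lies on the curve.


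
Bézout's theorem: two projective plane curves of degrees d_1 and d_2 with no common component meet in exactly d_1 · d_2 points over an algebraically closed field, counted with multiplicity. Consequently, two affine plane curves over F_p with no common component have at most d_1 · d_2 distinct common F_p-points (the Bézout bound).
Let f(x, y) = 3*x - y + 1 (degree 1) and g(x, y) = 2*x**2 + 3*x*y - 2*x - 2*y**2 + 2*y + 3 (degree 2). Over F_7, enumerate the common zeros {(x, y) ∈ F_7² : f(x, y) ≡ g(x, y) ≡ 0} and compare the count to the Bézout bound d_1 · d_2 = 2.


Common zeros: {(2, 0)}; count = 1; Bézout bound = 2.

deg(f) = 1, deg(g) = 2, so Bézout bound = 2.
Scan x ∈ F_7. For each x, list the y ∈ F_7 with f(x, y) ≡ 0 and those with g(x, y) ≡ 0 (mod 7); the common zeros in that column are the intersection.
  x = 0: f ≡ 0 at y ∈ {1}; g ≡ 0 at y ∈ {4}; common: ∅.
  x = 1: f ≡ 0 at y ∈ {4}; g ≡ 0 at y ∈ {3}; common: ∅.
  x = 2: f ≡ 0 at y ∈ {0}; g ≡ 0 at y ∈ {0, 4}; common: {0}.
  x = 3: f ≡ 0 at y ∈ {3}; g ≡ 0 at y ∈ ∅; common: ∅.
  x = 4: f ≡ 0 at y ∈ {6}; g ≡ 0 at y ∈ ∅; common: ∅.
  x = 5: f ≡ 0 at y ∈ {2}; g ≡ 0 at y ∈ ∅; common: ∅.
  x = 6: f ≡ 0 at y ∈ {5}; g ≡ 0 at y ∈ {0, 3}; common: ∅.
Collecting: common zeros = {(2, 0)}, so the count is 1.
Comparison with the Bézout bound: 1 ≤ 2 = deg(f)·deg(g), as expected for curves with no common component (the affine F_7-count falls short of the bound because intersections may lie at infinity, over extension fields, or carry multiplicity).


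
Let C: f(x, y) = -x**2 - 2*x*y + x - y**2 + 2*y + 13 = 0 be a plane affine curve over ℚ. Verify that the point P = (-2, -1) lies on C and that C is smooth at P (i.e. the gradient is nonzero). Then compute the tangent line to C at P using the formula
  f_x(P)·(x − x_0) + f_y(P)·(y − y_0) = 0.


Tangent line at P: 7*x + 8*y + 22 = 0.

Step 1: f(-2, -1) = 0, so P lies on C.
Step 2: partial derivatives
  f_x(x, y) = -2*x - 2*y + 1, f_y(x, y) = -2*x - 2*y + 2.
  f_x(P) = 7, f_y(P) = 8 (gradient nonzero, so P is smooth).
Step 3: tangent line at P: 7·(x − -2) + 8·(y − -1) = 0.
Expanding: 7*x + 8*y + 22 = 0.


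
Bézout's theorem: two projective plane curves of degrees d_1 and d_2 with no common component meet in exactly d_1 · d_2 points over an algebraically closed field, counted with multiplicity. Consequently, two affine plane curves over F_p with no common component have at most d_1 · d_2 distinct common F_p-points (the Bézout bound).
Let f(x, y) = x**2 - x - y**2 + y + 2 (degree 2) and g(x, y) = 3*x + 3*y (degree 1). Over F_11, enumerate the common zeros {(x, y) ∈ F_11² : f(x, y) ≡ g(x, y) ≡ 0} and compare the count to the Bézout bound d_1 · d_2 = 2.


Common zeros: {(1, 10)}; count = 1; Bézout bound = 2.

deg(f) = 2, deg(g) = 1, so Bézout bound = 2.
Scan x ∈ F_11. For each x, list the y ∈ F_11 with f(x, y) ≡ 0 and those with g(x, y) ≡ 0 (mod 11); the common zeros in that column are the intersection.
  x = 0: f ≡ 0 at y ∈ {2, 10}; g ≡ 0 at y ∈ {0}; common: ∅.
  x = 1: f ≡ 0 at y ∈ {2, 10}; g ≡ 0 at y ∈ {10}; common: {10}.
  x = 2: f ≡ 0 at y ∈ ∅; g ≡ 0 at y ∈ {9}; common: ∅.
  x = 3: f ≡ 0 at y ∈ {6}; g ≡ 0 at y ∈ {8}; common: ∅.
  x = 4: f ≡ 0 at y ∈ ∅; g ≡ 0 at y ∈ {7}; common: ∅.
  x = 5: f ≡ 0 at y ∈ {0, 1}; g ≡ 0 at y ∈ {6}; common: ∅.
  x = 6: f ≡ 0 at y ∈ ∅; g ≡ 0 at y ∈ {5}; common: ∅.
  x = 7: f ≡ 0 at y ∈ {0, 1}; g ≡ 0 at y ∈ {4}; common: ∅.
  x = 8: f ≡ 0 at y ∈ ∅; g ≡ 0 at y ∈ {3}; common: ∅.
  x = 9: f ≡ 0 at y ∈ {6}; g ≡ 0 at y ∈ {2}; common: ∅.
  x = 10: f ≡ 0 at y ∈ ∅; g ≡ 0 at y ∈ {1}; common: ∅.
Collecting: common zeros = {(1, 10)}, so the count is 1.
Comparison with the Bézout bound: 1 ≤ 2 = deg(f)·deg(g), as expected for curves with no common component (the affine F_11-count falls short of the bound because intersections may lie at infinity, over extension fields, or carry multiplicity).


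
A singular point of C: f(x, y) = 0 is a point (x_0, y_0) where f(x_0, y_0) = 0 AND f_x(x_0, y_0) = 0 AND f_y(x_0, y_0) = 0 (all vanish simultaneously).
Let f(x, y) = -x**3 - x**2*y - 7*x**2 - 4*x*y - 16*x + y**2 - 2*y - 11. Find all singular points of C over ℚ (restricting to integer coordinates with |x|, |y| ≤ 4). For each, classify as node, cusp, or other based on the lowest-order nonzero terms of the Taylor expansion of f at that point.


Singular points: {(-2, -1)}; classification: cusp.

Compute partial derivatives:
  f_x = -3*x**2 - 2*x*y - 14*x - 4*y - 16.
  f_y = -x**2 - 4*x + 2*y - 2.
Scan x_0 ∈ {−4, ..., 4}. For each x_0, f_y(x_0, y) is a polynomial in y; find its integer roots y ∈ {−4, ..., 4}, then test f_x and f at those candidates.
  x = -4: f_y(-4, y) = 2*y - 2; vanishes at y ∈ {1}. (-4, 1): f_x = -4 ≠ 0.
  x = -3: f_y(-3, y) = 2*y + 1; no integer root y with |y| ≤ 4.
  x = -2: f_y(-2, y) = 2*y + 2; vanishes at y ∈ {-1}. (-2, -1): f_x = 0, f = 0 — SINGULAR.
  x = -1: f_y(-1, y) = 2*y + 1; no integer root y with |y| ≤ 4.
  x = 0: f_y(0, y) = 2*y - 2; vanishes at y ∈ {1}. (0, 1): f_x = -20 ≠ 0.
  x = 1: f_y(1, y) = 2*y - 7; no integer root y with |y| ≤ 4.
  x = 2: f_y(2, y) = 2*y - 14; no integer root y with |y| ≤ 4.
  x = 3: f_y(3, y) = 2*y - 23; no integer root y with |y| ≤ 4.
  x = 4: f_y(4, y) = 2*y - 34; no integer root y with |y| ≤ 4.
Only singular point on the grid: (-2, -1).
Classify: substitute x = -2 + u, y = -1 + v and expand: f = -u**3 - u**2*v + v**2.
No constant or linear terms (consistent with a singular point). Quadratic part: v**2. Cubic part: -u**3 - u**2*v.
The quadratic part v**2 is a perfect square, so there is a single (double) tangent line v = 0, i.e. y = -1. Restricting the cubic part to that line (v = 0) leaves -u**3 ≠ 0, so f is not divisible by v and the branch is v² ≈ u**3 to lowest order — this is a cusp.
Classification: cusp.


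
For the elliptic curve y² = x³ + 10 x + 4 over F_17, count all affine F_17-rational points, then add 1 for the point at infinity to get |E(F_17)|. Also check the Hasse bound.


Affine points = {(0, 2), (0, 15), (1, 7), (1, 10), (2, 7), (2, 10), (5, 3), (5, 14), (6, 5), (6, 12), (7, 3), (7, 14), (8, 1), (8, 16), (10, 4), (10, 13), (11, 0), (12, 4), (12, 13), (13, 6), (13, 11), (14, 7), (14, 10)}; affine count = 23; |E(F_17)| = 24.

Discriminant check: Δ ∝ 4a³ + 27b² = 4·10³ + 27·4² = 4·1000 + 27·16 ≡ 12 (mod 17). Nonzero ⇒ E is nonsingular.
For each x ∈ F_17, compute rhs = x³ + 10·x + 4 mod 17, then count y ∈ F_17 with y² ≡ rhs.
  x = 0: rhs = 4, matching y values: 2, 15 (2 points).
  x = 1: rhs = 15, matching y values: 7, 10 (2 points).
  x = 2: rhs = 15, matching y values: 7, 10 (2 points).
  x = 3: rhs = 10, matching y values: none (0 points).
  x = 4: rhs = 6, matching y values: none (0 points).
  x = 5: rhs = 9, matching y values: 3, 14 (2 points).
  x = 6: rhs = 8, matching y values: 5, 12 (2 points).
  x = 7: rhs = 9, matching y values: 3, 14 (2 points).
  x = 8: rhs = 1, matching y values: 1, 16 (2 points).
  x = 9: rhs = 7, matching y values: none (0 points).
  x = 10: rhs = 16, matching y values: 4, 13 (2 points).
  x = 11: rhs = 0, matching y values: 0 (1 points).
  x = 12: rhs = 16, matching y values: 4, 13 (2 points).
  x = 13: rhs = 2, matching y values: 6, 11 (2 points).
  x = 14: rhs = 15, matching y values: 7, 10 (2 points).
  x = 15: rhs = 10, matching y values: none (0 points).
  x = 16: rhs = 10, matching y values: none (0 points).
Total affine count: 23.
Full point count |E(F_17)| = 23 + 1 = 24.
Hasse bound: |24 − (17+1)| = |6| = 6 ≤ 2√17 ≈ 8.2462 ✓.


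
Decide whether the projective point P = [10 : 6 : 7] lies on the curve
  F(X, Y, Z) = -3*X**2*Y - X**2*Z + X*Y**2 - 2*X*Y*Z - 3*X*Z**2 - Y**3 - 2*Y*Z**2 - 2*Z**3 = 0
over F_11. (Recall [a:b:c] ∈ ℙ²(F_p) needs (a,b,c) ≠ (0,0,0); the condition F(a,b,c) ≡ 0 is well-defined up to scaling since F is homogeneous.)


F(10,6,7) ≡ 0 (mod 11); P is on the curve.

Evaluate F(10, 6, 7) term-by-term (mod 11).
  -3*X**2*Y ↦ -3·100·6·1 = -1800
  -X**2*Z ↦ -1·100·1·7 = -700
  X*Y**2 ↦ 1·10·36·1 = 360
  -2*X*Y*Z ↦ -2·10·6·7 = -840
  -3*X*Z**2 ↦ -3·10·1·49 = -1470
  -Y**3 ↦ -1·1·216·1 = -216
  -2*Y*Z**2 ↦ -2·1·6·49 = -588
  -2*Z**3 ↦ -2·1·1·343 = -686
Sum: F(10, 6, 7) = (-1800) + (-700) + (360) + (-840) + (-1470) + (-216) + (-588) + (-686) = -5940.
Reducing mod 11: -5940 ≡ 0 (mod 11).
Since F(a, b, c) ≡ 0 (mod 11), P lies on the curve.


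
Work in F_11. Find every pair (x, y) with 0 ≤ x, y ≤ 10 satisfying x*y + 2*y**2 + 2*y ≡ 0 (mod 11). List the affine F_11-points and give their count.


Affine F_11-points: {(0, 0), (0, 10), (1, 0), (1, 4), (2, 0), (2, 9), (3, 0), (3, 3), (4, 0), (4, 8), (5, 0), (5, 2), (6, 0), (6, 7), (7, 0), (7, 1), (8, 0), (8, 6), (9, 0), (10, 0), (10, 5)}; count = 21.

For each of the 121 pairs (x, y) ∈ F_11², evaluate f(x, y) mod 11. Record the zeros.
  x = 0: [0↦0, 1↦4, 2↦1, 3↦2, 4↦7, 5↦5, 6↦7, 7↦2, 8↦1, 9↦4, 10↦0]  zeros at y ∈ {0, 10}
  x = 1: [0↦0, 1↦5, 2↦3, 3↦5, 4↦0, 5↦10, 6↦2, 7↦9, 8↦9, 9↦2, 10↦10]  zeros at y ∈ {0, 4}
  x = 2: [0↦0, 1↦6, 2↦5, 3↦8, 4↦4, 5↦4, 6↦8, 7↦5, 8↦6, 9↦0, 10↦9]  zeros at y ∈ {0, 9}
  x = 3: [0↦0, 1↦7, 2↦7, 3↦0, 4↦8, 5↦9, 6↦3, 7↦1, 8↦3, 9↦9, 10↦8]  zeros at y ∈ {0, 3}
  x = 4: [0↦0, 1↦8, 2↦9, 3↦3, 4↦1, 5↦3, 6↦9, 7↦8, 8↦0, 9↦7, 10↦7]  zeros at y ∈ {0, 8}
  x = 5: [0↦0, 1↦9, 2↦0, 3↦6, 4↦5, 5↦8, 6↦4, 7↦4, 8↦8, 9↦5, 10↦6]  zeros at y ∈ {0, 2}
  x = 6: [0↦0, 1↦10, 2↦2, 3↦9, 4↦9, 5↦2, 6↦10, 7↦0, 8↦5, 9↦3, 10↦5]  zeros at y ∈ {0, 7}
  x = 7: [0↦0, 1↦0, 2↦4, 3↦1, 4↦2, 5↦7, 6↦5, 7↦7, 8↦2, 9↦1, 10↦4]  zeros at y ∈ {0, 1}
  x = 8: [0↦0, 1↦1, 2↦6, 3↦4, 4↦6, 5↦1, 6↦0, 7↦3, 8↦10, 9↦10, 10↦3]  zeros at y ∈ {0, 6}
  x = 9: [0↦0, 1↦2, 2↦8, 3↦7, 4↦10, 5↦6, 6↦6, 7↦10, 8↦7, 9↦8, 10↦2]  zeros at y ∈ {0}
  x = 10: [0↦0, 1↦3, 2↦10, 3↦10, 4↦3, 5↦0, 6↦1, 7↦6, 8↦4, 9↦6, 10↦1]  zeros at y ∈ {0, 5}
Collecting zeros: affine points = {(0, 0), (0, 10), (1, 0), (1, 4), (2, 0), (2, 9), (3, 0), (3, 3), (4, 0), (4, 8), (5, 0), (5, 2), (6, 0), (6, 7), (7, 0), (7, 1), (8, 0), (8, 6), (9, 0), (10, 0), (10, 5)}.
Total count |C(F_11)_aff| = 21.
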